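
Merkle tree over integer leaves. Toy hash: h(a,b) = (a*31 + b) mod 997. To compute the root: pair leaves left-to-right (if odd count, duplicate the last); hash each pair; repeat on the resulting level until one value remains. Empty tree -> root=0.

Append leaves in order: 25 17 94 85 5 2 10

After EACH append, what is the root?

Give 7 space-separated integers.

After append 25 (leaves=[25]):
  L0: [25]
  root=25
After append 17 (leaves=[25, 17]):
  L0: [25, 17]
  L1: h(25,17)=(25*31+17)%997=792 -> [792]
  root=792
After append 94 (leaves=[25, 17, 94]):
  L0: [25, 17, 94]
  L1: h(25,17)=(25*31+17)%997=792 h(94,94)=(94*31+94)%997=17 -> [792, 17]
  L2: h(792,17)=(792*31+17)%997=641 -> [641]
  root=641
After append 85 (leaves=[25, 17, 94, 85]):
  L0: [25, 17, 94, 85]
  L1: h(25,17)=(25*31+17)%997=792 h(94,85)=(94*31+85)%997=8 -> [792, 8]
  L2: h(792,8)=(792*31+8)%997=632 -> [632]
  root=632
After append 5 (leaves=[25, 17, 94, 85, 5]):
  L0: [25, 17, 94, 85, 5]
  L1: h(25,17)=(25*31+17)%997=792 h(94,85)=(94*31+85)%997=8 h(5,5)=(5*31+5)%997=160 -> [792, 8, 160]
  L2: h(792,8)=(792*31+8)%997=632 h(160,160)=(160*31+160)%997=135 -> [632, 135]
  L3: h(632,135)=(632*31+135)%997=784 -> [784]
  root=784
After append 2 (leaves=[25, 17, 94, 85, 5, 2]):
  L0: [25, 17, 94, 85, 5, 2]
  L1: h(25,17)=(25*31+17)%997=792 h(94,85)=(94*31+85)%997=8 h(5,2)=(5*31+2)%997=157 -> [792, 8, 157]
  L2: h(792,8)=(792*31+8)%997=632 h(157,157)=(157*31+157)%997=39 -> [632, 39]
  L3: h(632,39)=(632*31+39)%997=688 -> [688]
  root=688
After append 10 (leaves=[25, 17, 94, 85, 5, 2, 10]):
  L0: [25, 17, 94, 85, 5, 2, 10]
  L1: h(25,17)=(25*31+17)%997=792 h(94,85)=(94*31+85)%997=8 h(5,2)=(5*31+2)%997=157 h(10,10)=(10*31+10)%997=320 -> [792, 8, 157, 320]
  L2: h(792,8)=(792*31+8)%997=632 h(157,320)=(157*31+320)%997=202 -> [632, 202]
  L3: h(632,202)=(632*31+202)%997=851 -> [851]
  root=851

Answer: 25 792 641 632 784 688 851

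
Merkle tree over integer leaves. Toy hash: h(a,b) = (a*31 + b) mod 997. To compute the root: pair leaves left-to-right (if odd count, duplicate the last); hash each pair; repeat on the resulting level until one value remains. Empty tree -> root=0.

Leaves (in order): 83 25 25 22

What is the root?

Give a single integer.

L0: [83, 25, 25, 22]
L1: h(83,25)=(83*31+25)%997=604 h(25,22)=(25*31+22)%997=797 -> [604, 797]
L2: h(604,797)=(604*31+797)%997=578 -> [578]

Answer: 578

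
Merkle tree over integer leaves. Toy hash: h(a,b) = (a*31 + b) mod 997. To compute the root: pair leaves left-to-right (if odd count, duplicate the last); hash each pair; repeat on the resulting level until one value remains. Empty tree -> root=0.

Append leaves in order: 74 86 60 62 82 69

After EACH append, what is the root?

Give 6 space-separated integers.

Answer: 74 386 925 927 44 625

Derivation:
After append 74 (leaves=[74]):
  L0: [74]
  root=74
After append 86 (leaves=[74, 86]):
  L0: [74, 86]
  L1: h(74,86)=(74*31+86)%997=386 -> [386]
  root=386
After append 60 (leaves=[74, 86, 60]):
  L0: [74, 86, 60]
  L1: h(74,86)=(74*31+86)%997=386 h(60,60)=(60*31+60)%997=923 -> [386, 923]
  L2: h(386,923)=(386*31+923)%997=925 -> [925]
  root=925
After append 62 (leaves=[74, 86, 60, 62]):
  L0: [74, 86, 60, 62]
  L1: h(74,86)=(74*31+86)%997=386 h(60,62)=(60*31+62)%997=925 -> [386, 925]
  L2: h(386,925)=(386*31+925)%997=927 -> [927]
  root=927
After append 82 (leaves=[74, 86, 60, 62, 82]):
  L0: [74, 86, 60, 62, 82]
  L1: h(74,86)=(74*31+86)%997=386 h(60,62)=(60*31+62)%997=925 h(82,82)=(82*31+82)%997=630 -> [386, 925, 630]
  L2: h(386,925)=(386*31+925)%997=927 h(630,630)=(630*31+630)%997=220 -> [927, 220]
  L3: h(927,220)=(927*31+220)%997=44 -> [44]
  root=44
After append 69 (leaves=[74, 86, 60, 62, 82, 69]):
  L0: [74, 86, 60, 62, 82, 69]
  L1: h(74,86)=(74*31+86)%997=386 h(60,62)=(60*31+62)%997=925 h(82,69)=(82*31+69)%997=617 -> [386, 925, 617]
  L2: h(386,925)=(386*31+925)%997=927 h(617,617)=(617*31+617)%997=801 -> [927, 801]
  L3: h(927,801)=(927*31+801)%997=625 -> [625]
  root=625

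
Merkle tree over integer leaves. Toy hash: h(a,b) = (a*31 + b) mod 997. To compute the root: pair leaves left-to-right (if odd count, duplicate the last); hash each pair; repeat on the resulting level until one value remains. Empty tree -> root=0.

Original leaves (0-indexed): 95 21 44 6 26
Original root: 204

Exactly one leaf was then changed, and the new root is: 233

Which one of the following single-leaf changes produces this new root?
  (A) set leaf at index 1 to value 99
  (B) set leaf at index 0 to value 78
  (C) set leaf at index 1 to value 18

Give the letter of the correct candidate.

Answer: B

Derivation:
Original leaves: [95, 21, 44, 6, 26]
Target new root: 233
Try each candidate change and compute the resulting root:
Candidate A: set leaf[1] = 99 -> leaves = [95, 99, 44, 6, 26]
  L0: [95, 99, 44, 6, 26]
  L1: h(95,99)=(95*31+99)%997=53 h(44,6)=(44*31+6)%997=373 h(26,26)=(26*31+26)%997=832 -> [53, 373, 832]
  L2: h(53,373)=(53*31+373)%997=22 h(832,832)=(832*31+832)%997=702 -> [22, 702]
  L3: h(22,702)=(22*31+702)%997=387 -> [387]
  root = 387 != target 233
Candidate B: set leaf[0] = 78 -> leaves = [78, 21, 44, 6, 26]
  L0: [78, 21, 44, 6, 26]
  L1: h(78,21)=(78*31+21)%997=445 h(44,6)=(44*31+6)%997=373 h(26,26)=(26*31+26)%997=832 -> [445, 373, 832]
  L2: h(445,373)=(445*31+373)%997=210 h(832,832)=(832*31+832)%997=702 -> [210, 702]
  L3: h(210,702)=(210*31+702)%997=233 -> [233]
  root = 233 == target 233  ** MATCH **
Candidate C: set leaf[1] = 18 -> leaves = [95, 18, 44, 6, 26]
  L0: [95, 18, 44, 6, 26]
  L1: h(95,18)=(95*31+18)%997=969 h(44,6)=(44*31+6)%997=373 h(26,26)=(26*31+26)%997=832 -> [969, 373, 832]
  L2: h(969,373)=(969*31+373)%997=502 h(832,832)=(832*31+832)%997=702 -> [502, 702]
  L3: h(502,702)=(502*31+702)%997=312 -> [312]
  root = 312 != target 233
Candidate B produces the target root.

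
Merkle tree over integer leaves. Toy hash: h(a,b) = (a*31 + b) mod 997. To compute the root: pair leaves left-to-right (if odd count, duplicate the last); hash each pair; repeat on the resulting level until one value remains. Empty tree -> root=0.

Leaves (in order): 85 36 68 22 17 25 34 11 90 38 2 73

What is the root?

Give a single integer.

Answer: 615

Derivation:
L0: [85, 36, 68, 22, 17, 25, 34, 11, 90, 38, 2, 73]
L1: h(85,36)=(85*31+36)%997=677 h(68,22)=(68*31+22)%997=136 h(17,25)=(17*31+25)%997=552 h(34,11)=(34*31+11)%997=68 h(90,38)=(90*31+38)%997=834 h(2,73)=(2*31+73)%997=135 -> [677, 136, 552, 68, 834, 135]
L2: h(677,136)=(677*31+136)%997=186 h(552,68)=(552*31+68)%997=231 h(834,135)=(834*31+135)%997=67 -> [186, 231, 67]
L3: h(186,231)=(186*31+231)%997=15 h(67,67)=(67*31+67)%997=150 -> [15, 150]
L4: h(15,150)=(15*31+150)%997=615 -> [615]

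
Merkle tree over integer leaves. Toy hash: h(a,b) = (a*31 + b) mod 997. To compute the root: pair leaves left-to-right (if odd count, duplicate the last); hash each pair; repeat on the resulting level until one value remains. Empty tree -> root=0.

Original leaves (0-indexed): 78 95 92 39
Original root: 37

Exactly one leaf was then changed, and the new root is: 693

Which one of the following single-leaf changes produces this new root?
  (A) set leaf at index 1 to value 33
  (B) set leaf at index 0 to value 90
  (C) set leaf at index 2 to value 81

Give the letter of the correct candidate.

Original leaves: [78, 95, 92, 39]
Target new root: 693
Try each candidate change and compute the resulting root:
Candidate A: set leaf[1] = 33 -> leaves = [78, 33, 92, 39]
  L0: [78, 33, 92, 39]
  L1: h(78,33)=(78*31+33)%997=457 h(92,39)=(92*31+39)%997=897 -> [457, 897]
  L2: h(457,897)=(457*31+897)%997=109 -> [109]
  root = 109 != target 693
Candidate B: set leaf[0] = 90 -> leaves = [90, 95, 92, 39]
  L0: [90, 95, 92, 39]
  L1: h(90,95)=(90*31+95)%997=891 h(92,39)=(92*31+39)%997=897 -> [891, 897]
  L2: h(891,897)=(891*31+897)%997=602 -> [602]
  root = 602 != target 693
Candidate C: set leaf[2] = 81 -> leaves = [78, 95, 81, 39]
  L0: [78, 95, 81, 39]
  L1: h(78,95)=(78*31+95)%997=519 h(81,39)=(81*31+39)%997=556 -> [519, 556]
  L2: h(519,556)=(519*31+556)%997=693 -> [693]
  root = 693 == target 693  ** MATCH **
Candidate C produces the target root.

Answer: C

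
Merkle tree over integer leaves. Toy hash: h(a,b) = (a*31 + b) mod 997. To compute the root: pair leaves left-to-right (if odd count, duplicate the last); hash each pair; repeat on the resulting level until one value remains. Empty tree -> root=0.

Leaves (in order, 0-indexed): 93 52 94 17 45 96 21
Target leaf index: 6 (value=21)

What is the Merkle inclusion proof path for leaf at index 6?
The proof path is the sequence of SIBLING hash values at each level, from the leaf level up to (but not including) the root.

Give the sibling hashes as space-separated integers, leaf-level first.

L0 (leaves): [93, 52, 94, 17, 45, 96, 21], target index=6
L1: h(93,52)=(93*31+52)%997=941 [pair 0] h(94,17)=(94*31+17)%997=937 [pair 1] h(45,96)=(45*31+96)%997=494 [pair 2] h(21,21)=(21*31+21)%997=672 [pair 3] -> [941, 937, 494, 672]
  Sibling for proof at L0: 21
L2: h(941,937)=(941*31+937)%997=198 [pair 0] h(494,672)=(494*31+672)%997=34 [pair 1] -> [198, 34]
  Sibling for proof at L1: 494
L3: h(198,34)=(198*31+34)%997=190 [pair 0] -> [190]
  Sibling for proof at L2: 198
Root: 190
Proof path (sibling hashes from leaf to root): [21, 494, 198]

Answer: 21 494 198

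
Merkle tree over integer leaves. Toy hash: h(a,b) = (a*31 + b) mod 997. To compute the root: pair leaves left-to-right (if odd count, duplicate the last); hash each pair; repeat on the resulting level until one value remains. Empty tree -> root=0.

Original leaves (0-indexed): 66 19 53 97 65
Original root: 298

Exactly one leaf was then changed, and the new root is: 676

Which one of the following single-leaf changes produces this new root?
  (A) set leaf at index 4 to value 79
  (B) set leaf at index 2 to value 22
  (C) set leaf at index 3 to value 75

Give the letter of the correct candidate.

Answer: A

Derivation:
Original leaves: [66, 19, 53, 97, 65]
Target new root: 676
Try each candidate change and compute the resulting root:
Candidate A: set leaf[4] = 79 -> leaves = [66, 19, 53, 97, 79]
  L0: [66, 19, 53, 97, 79]
  L1: h(66,19)=(66*31+19)%997=71 h(53,97)=(53*31+97)%997=743 h(79,79)=(79*31+79)%997=534 -> [71, 743, 534]
  L2: h(71,743)=(71*31+743)%997=950 h(534,534)=(534*31+534)%997=139 -> [950, 139]
  L3: h(950,139)=(950*31+139)%997=676 -> [676]
  root = 676 == target 676  ** MATCH **
Candidate B: set leaf[2] = 22 -> leaves = [66, 19, 22, 97, 65]
  L0: [66, 19, 22, 97, 65]
  L1: h(66,19)=(66*31+19)%997=71 h(22,97)=(22*31+97)%997=779 h(65,65)=(65*31+65)%997=86 -> [71, 779, 86]
  L2: h(71,779)=(71*31+779)%997=986 h(86,86)=(86*31+86)%997=758 -> [986, 758]
  L3: h(986,758)=(986*31+758)%997=417 -> [417]
  root = 417 != target 676
Candidate C: set leaf[3] = 75 -> leaves = [66, 19, 53, 75, 65]
  L0: [66, 19, 53, 75, 65]
  L1: h(66,19)=(66*31+19)%997=71 h(53,75)=(53*31+75)%997=721 h(65,65)=(65*31+65)%997=86 -> [71, 721, 86]
  L2: h(71,721)=(71*31+721)%997=928 h(86,86)=(86*31+86)%997=758 -> [928, 758]
  L3: h(928,758)=(928*31+758)%997=613 -> [613]
  root = 613 != target 676
Candidate A produces the target root.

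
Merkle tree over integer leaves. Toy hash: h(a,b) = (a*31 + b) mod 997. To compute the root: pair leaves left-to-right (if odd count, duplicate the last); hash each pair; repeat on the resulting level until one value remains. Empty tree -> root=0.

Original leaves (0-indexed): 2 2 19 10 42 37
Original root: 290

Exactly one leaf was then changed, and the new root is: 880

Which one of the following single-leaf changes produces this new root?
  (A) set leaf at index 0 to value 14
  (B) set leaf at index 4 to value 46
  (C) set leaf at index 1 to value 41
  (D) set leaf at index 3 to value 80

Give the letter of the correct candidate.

Answer: C

Derivation:
Original leaves: [2, 2, 19, 10, 42, 37]
Target new root: 880
Try each candidate change and compute the resulting root:
Candidate A: set leaf[0] = 14 -> leaves = [14, 2, 19, 10, 42, 37]
  L0: [14, 2, 19, 10, 42, 37]
  L1: h(14,2)=(14*31+2)%997=436 h(19,10)=(19*31+10)%997=599 h(42,37)=(42*31+37)%997=342 -> [436, 599, 342]
  L2: h(436,599)=(436*31+599)%997=157 h(342,342)=(342*31+342)%997=974 -> [157, 974]
  L3: h(157,974)=(157*31+974)%997=856 -> [856]
  root = 856 != target 880
Candidate B: set leaf[4] = 46 -> leaves = [2, 2, 19, 10, 46, 37]
  L0: [2, 2, 19, 10, 46, 37]
  L1: h(2,2)=(2*31+2)%997=64 h(19,10)=(19*31+10)%997=599 h(46,37)=(46*31+37)%997=466 -> [64, 599, 466]
  L2: h(64,599)=(64*31+599)%997=589 h(466,466)=(466*31+466)%997=954 -> [589, 954]
  L3: h(589,954)=(589*31+954)%997=270 -> [270]
  root = 270 != target 880
Candidate C: set leaf[1] = 41 -> leaves = [2, 41, 19, 10, 42, 37]
  L0: [2, 41, 19, 10, 42, 37]
  L1: h(2,41)=(2*31+41)%997=103 h(19,10)=(19*31+10)%997=599 h(42,37)=(42*31+37)%997=342 -> [103, 599, 342]
  L2: h(103,599)=(103*31+599)%997=801 h(342,342)=(342*31+342)%997=974 -> [801, 974]
  L3: h(801,974)=(801*31+974)%997=880 -> [880]
  root = 880 == target 880  ** MATCH **
Candidate D: set leaf[3] = 80 -> leaves = [2, 2, 19, 80, 42, 37]
  L0: [2, 2, 19, 80, 42, 37]
  L1: h(2,2)=(2*31+2)%997=64 h(19,80)=(19*31+80)%997=669 h(42,37)=(42*31+37)%997=342 -> [64, 669, 342]
  L2: h(64,669)=(64*31+669)%997=659 h(342,342)=(342*31+342)%997=974 -> [659, 974]
  L3: h(659,974)=(659*31+974)%997=466 -> [466]
  root = 466 != target 880
Candidate C produces the target root.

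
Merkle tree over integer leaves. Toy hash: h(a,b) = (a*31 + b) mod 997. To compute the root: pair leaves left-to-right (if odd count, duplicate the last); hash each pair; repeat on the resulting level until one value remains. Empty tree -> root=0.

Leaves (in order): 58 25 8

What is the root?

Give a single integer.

Answer: 937

Derivation:
L0: [58, 25, 8]
L1: h(58,25)=(58*31+25)%997=826 h(8,8)=(8*31+8)%997=256 -> [826, 256]
L2: h(826,256)=(826*31+256)%997=937 -> [937]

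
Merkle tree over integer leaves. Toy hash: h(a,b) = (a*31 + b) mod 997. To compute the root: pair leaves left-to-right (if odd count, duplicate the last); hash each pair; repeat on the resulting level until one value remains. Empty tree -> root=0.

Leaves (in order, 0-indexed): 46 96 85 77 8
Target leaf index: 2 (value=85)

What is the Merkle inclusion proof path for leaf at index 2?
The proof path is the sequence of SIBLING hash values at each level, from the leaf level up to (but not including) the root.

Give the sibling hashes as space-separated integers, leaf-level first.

L0 (leaves): [46, 96, 85, 77, 8], target index=2
L1: h(46,96)=(46*31+96)%997=525 [pair 0] h(85,77)=(85*31+77)%997=718 [pair 1] h(8,8)=(8*31+8)%997=256 [pair 2] -> [525, 718, 256]
  Sibling for proof at L0: 77
L2: h(525,718)=(525*31+718)%997=44 [pair 0] h(256,256)=(256*31+256)%997=216 [pair 1] -> [44, 216]
  Sibling for proof at L1: 525
L3: h(44,216)=(44*31+216)%997=583 [pair 0] -> [583]
  Sibling for proof at L2: 216
Root: 583
Proof path (sibling hashes from leaf to root): [77, 525, 216]

Answer: 77 525 216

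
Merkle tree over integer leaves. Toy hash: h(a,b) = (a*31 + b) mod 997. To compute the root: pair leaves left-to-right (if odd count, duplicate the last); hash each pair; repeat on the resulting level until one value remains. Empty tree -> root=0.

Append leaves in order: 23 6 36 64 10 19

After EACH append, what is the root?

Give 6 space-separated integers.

Answer: 23 719 510 538 996 287

Derivation:
After append 23 (leaves=[23]):
  L0: [23]
  root=23
After append 6 (leaves=[23, 6]):
  L0: [23, 6]
  L1: h(23,6)=(23*31+6)%997=719 -> [719]
  root=719
After append 36 (leaves=[23, 6, 36]):
  L0: [23, 6, 36]
  L1: h(23,6)=(23*31+6)%997=719 h(36,36)=(36*31+36)%997=155 -> [719, 155]
  L2: h(719,155)=(719*31+155)%997=510 -> [510]
  root=510
After append 64 (leaves=[23, 6, 36, 64]):
  L0: [23, 6, 36, 64]
  L1: h(23,6)=(23*31+6)%997=719 h(36,64)=(36*31+64)%997=183 -> [719, 183]
  L2: h(719,183)=(719*31+183)%997=538 -> [538]
  root=538
After append 10 (leaves=[23, 6, 36, 64, 10]):
  L0: [23, 6, 36, 64, 10]
  L1: h(23,6)=(23*31+6)%997=719 h(36,64)=(36*31+64)%997=183 h(10,10)=(10*31+10)%997=320 -> [719, 183, 320]
  L2: h(719,183)=(719*31+183)%997=538 h(320,320)=(320*31+320)%997=270 -> [538, 270]
  L3: h(538,270)=(538*31+270)%997=996 -> [996]
  root=996
After append 19 (leaves=[23, 6, 36, 64, 10, 19]):
  L0: [23, 6, 36, 64, 10, 19]
  L1: h(23,6)=(23*31+6)%997=719 h(36,64)=(36*31+64)%997=183 h(10,19)=(10*31+19)%997=329 -> [719, 183, 329]
  L2: h(719,183)=(719*31+183)%997=538 h(329,329)=(329*31+329)%997=558 -> [538, 558]
  L3: h(538,558)=(538*31+558)%997=287 -> [287]
  root=287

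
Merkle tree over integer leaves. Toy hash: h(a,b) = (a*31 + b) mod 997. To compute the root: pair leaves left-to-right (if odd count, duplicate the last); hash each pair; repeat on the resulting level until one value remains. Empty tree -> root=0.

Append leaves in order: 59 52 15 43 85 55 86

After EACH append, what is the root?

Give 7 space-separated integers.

After append 59 (leaves=[59]):
  L0: [59]
  root=59
After append 52 (leaves=[59, 52]):
  L0: [59, 52]
  L1: h(59,52)=(59*31+52)%997=884 -> [884]
  root=884
After append 15 (leaves=[59, 52, 15]):
  L0: [59, 52, 15]
  L1: h(59,52)=(59*31+52)%997=884 h(15,15)=(15*31+15)%997=480 -> [884, 480]
  L2: h(884,480)=(884*31+480)%997=965 -> [965]
  root=965
After append 43 (leaves=[59, 52, 15, 43]):
  L0: [59, 52, 15, 43]
  L1: h(59,52)=(59*31+52)%997=884 h(15,43)=(15*31+43)%997=508 -> [884, 508]
  L2: h(884,508)=(884*31+508)%997=993 -> [993]
  root=993
After append 85 (leaves=[59, 52, 15, 43, 85]):
  L0: [59, 52, 15, 43, 85]
  L1: h(59,52)=(59*31+52)%997=884 h(15,43)=(15*31+43)%997=508 h(85,85)=(85*31+85)%997=726 -> [884, 508, 726]
  L2: h(884,508)=(884*31+508)%997=993 h(726,726)=(726*31+726)%997=301 -> [993, 301]
  L3: h(993,301)=(993*31+301)%997=177 -> [177]
  root=177
After append 55 (leaves=[59, 52, 15, 43, 85, 55]):
  L0: [59, 52, 15, 43, 85, 55]
  L1: h(59,52)=(59*31+52)%997=884 h(15,43)=(15*31+43)%997=508 h(85,55)=(85*31+55)%997=696 -> [884, 508, 696]
  L2: h(884,508)=(884*31+508)%997=993 h(696,696)=(696*31+696)%997=338 -> [993, 338]
  L3: h(993,338)=(993*31+338)%997=214 -> [214]
  root=214
After append 86 (leaves=[59, 52, 15, 43, 85, 55, 86]):
  L0: [59, 52, 15, 43, 85, 55, 86]
  L1: h(59,52)=(59*31+52)%997=884 h(15,43)=(15*31+43)%997=508 h(85,55)=(85*31+55)%997=696 h(86,86)=(86*31+86)%997=758 -> [884, 508, 696, 758]
  L2: h(884,508)=(884*31+508)%997=993 h(696,758)=(696*31+758)%997=400 -> [993, 400]
  L3: h(993,400)=(993*31+400)%997=276 -> [276]
  root=276

Answer: 59 884 965 993 177 214 276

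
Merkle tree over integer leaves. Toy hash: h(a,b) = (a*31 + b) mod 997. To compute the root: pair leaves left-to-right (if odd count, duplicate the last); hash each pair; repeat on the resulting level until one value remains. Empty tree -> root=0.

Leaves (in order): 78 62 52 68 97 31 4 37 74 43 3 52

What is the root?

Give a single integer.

Answer: 571

Derivation:
L0: [78, 62, 52, 68, 97, 31, 4, 37, 74, 43, 3, 52]
L1: h(78,62)=(78*31+62)%997=486 h(52,68)=(52*31+68)%997=683 h(97,31)=(97*31+31)%997=47 h(4,37)=(4*31+37)%997=161 h(74,43)=(74*31+43)%997=343 h(3,52)=(3*31+52)%997=145 -> [486, 683, 47, 161, 343, 145]
L2: h(486,683)=(486*31+683)%997=794 h(47,161)=(47*31+161)%997=621 h(343,145)=(343*31+145)%997=808 -> [794, 621, 808]
L3: h(794,621)=(794*31+621)%997=310 h(808,808)=(808*31+808)%997=931 -> [310, 931]
L4: h(310,931)=(310*31+931)%997=571 -> [571]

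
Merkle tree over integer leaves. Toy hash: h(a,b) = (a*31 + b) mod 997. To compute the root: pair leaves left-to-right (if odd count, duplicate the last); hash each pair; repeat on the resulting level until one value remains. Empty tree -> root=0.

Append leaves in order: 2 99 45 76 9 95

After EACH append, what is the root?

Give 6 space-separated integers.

After append 2 (leaves=[2]):
  L0: [2]
  root=2
After append 99 (leaves=[2, 99]):
  L0: [2, 99]
  L1: h(2,99)=(2*31+99)%997=161 -> [161]
  root=161
After append 45 (leaves=[2, 99, 45]):
  L0: [2, 99, 45]
  L1: h(2,99)=(2*31+99)%997=161 h(45,45)=(45*31+45)%997=443 -> [161, 443]
  L2: h(161,443)=(161*31+443)%997=449 -> [449]
  root=449
After append 76 (leaves=[2, 99, 45, 76]):
  L0: [2, 99, 45, 76]
  L1: h(2,99)=(2*31+99)%997=161 h(45,76)=(45*31+76)%997=474 -> [161, 474]
  L2: h(161,474)=(161*31+474)%997=480 -> [480]
  root=480
After append 9 (leaves=[2, 99, 45, 76, 9]):
  L0: [2, 99, 45, 76, 9]
  L1: h(2,99)=(2*31+99)%997=161 h(45,76)=(45*31+76)%997=474 h(9,9)=(9*31+9)%997=288 -> [161, 474, 288]
  L2: h(161,474)=(161*31+474)%997=480 h(288,288)=(288*31+288)%997=243 -> [480, 243]
  L3: h(480,243)=(480*31+243)%997=168 -> [168]
  root=168
After append 95 (leaves=[2, 99, 45, 76, 9, 95]):
  L0: [2, 99, 45, 76, 9, 95]
  L1: h(2,99)=(2*31+99)%997=161 h(45,76)=(45*31+76)%997=474 h(9,95)=(9*31+95)%997=374 -> [161, 474, 374]
  L2: h(161,474)=(161*31+474)%997=480 h(374,374)=(374*31+374)%997=4 -> [480, 4]
  L3: h(480,4)=(480*31+4)%997=926 -> [926]
  root=926

Answer: 2 161 449 480 168 926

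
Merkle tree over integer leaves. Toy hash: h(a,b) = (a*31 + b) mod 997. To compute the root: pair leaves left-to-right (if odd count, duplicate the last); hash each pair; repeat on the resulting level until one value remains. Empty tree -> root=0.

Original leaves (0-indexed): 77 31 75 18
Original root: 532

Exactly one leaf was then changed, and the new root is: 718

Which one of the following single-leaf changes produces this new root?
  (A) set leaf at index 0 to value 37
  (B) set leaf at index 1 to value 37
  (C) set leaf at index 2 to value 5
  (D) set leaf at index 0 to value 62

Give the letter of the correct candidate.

Answer: B

Derivation:
Original leaves: [77, 31, 75, 18]
Target new root: 718
Try each candidate change and compute the resulting root:
Candidate A: set leaf[0] = 37 -> leaves = [37, 31, 75, 18]
  L0: [37, 31, 75, 18]
  L1: h(37,31)=(37*31+31)%997=181 h(75,18)=(75*31+18)%997=349 -> [181, 349]
  L2: h(181,349)=(181*31+349)%997=975 -> [975]
  root = 975 != target 718
Candidate B: set leaf[1] = 37 -> leaves = [77, 37, 75, 18]
  L0: [77, 37, 75, 18]
  L1: h(77,37)=(77*31+37)%997=430 h(75,18)=(75*31+18)%997=349 -> [430, 349]
  L2: h(430,349)=(430*31+349)%997=718 -> [718]
  root = 718 == target 718  ** MATCH **
Candidate C: set leaf[2] = 5 -> leaves = [77, 31, 5, 18]
  L0: [77, 31, 5, 18]
  L1: h(77,31)=(77*31+31)%997=424 h(5,18)=(5*31+18)%997=173 -> [424, 173]
  L2: h(424,173)=(424*31+173)%997=356 -> [356]
  root = 356 != target 718
Candidate D: set leaf[0] = 62 -> leaves = [62, 31, 75, 18]
  L0: [62, 31, 75, 18]
  L1: h(62,31)=(62*31+31)%997=956 h(75,18)=(75*31+18)%997=349 -> [956, 349]
  L2: h(956,349)=(956*31+349)%997=75 -> [75]
  root = 75 != target 718
Candidate B produces the target root.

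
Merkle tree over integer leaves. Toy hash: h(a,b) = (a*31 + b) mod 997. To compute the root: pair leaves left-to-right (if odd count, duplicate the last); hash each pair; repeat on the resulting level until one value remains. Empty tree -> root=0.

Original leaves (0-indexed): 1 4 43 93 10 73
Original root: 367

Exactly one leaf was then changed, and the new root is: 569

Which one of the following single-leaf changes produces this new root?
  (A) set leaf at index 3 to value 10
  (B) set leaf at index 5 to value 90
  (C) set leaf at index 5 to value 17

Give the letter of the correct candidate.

Original leaves: [1, 4, 43, 93, 10, 73]
Target new root: 569
Try each candidate change and compute the resulting root:
Candidate A: set leaf[3] = 10 -> leaves = [1, 4, 43, 10, 10, 73]
  L0: [1, 4, 43, 10, 10, 73]
  L1: h(1,4)=(1*31+4)%997=35 h(43,10)=(43*31+10)%997=346 h(10,73)=(10*31+73)%997=383 -> [35, 346, 383]
  L2: h(35,346)=(35*31+346)%997=434 h(383,383)=(383*31+383)%997=292 -> [434, 292]
  L3: h(434,292)=(434*31+292)%997=785 -> [785]
  root = 785 != target 569
Candidate B: set leaf[5] = 90 -> leaves = [1, 4, 43, 93, 10, 90]
  L0: [1, 4, 43, 93, 10, 90]
  L1: h(1,4)=(1*31+4)%997=35 h(43,93)=(43*31+93)%997=429 h(10,90)=(10*31+90)%997=400 -> [35, 429, 400]
  L2: h(35,429)=(35*31+429)%997=517 h(400,400)=(400*31+400)%997=836 -> [517, 836]
  L3: h(517,836)=(517*31+836)%997=911 -> [911]
  root = 911 != target 569
Candidate C: set leaf[5] = 17 -> leaves = [1, 4, 43, 93, 10, 17]
  L0: [1, 4, 43, 93, 10, 17]
  L1: h(1,4)=(1*31+4)%997=35 h(43,93)=(43*31+93)%997=429 h(10,17)=(10*31+17)%997=327 -> [35, 429, 327]
  L2: h(35,429)=(35*31+429)%997=517 h(327,327)=(327*31+327)%997=494 -> [517, 494]
  L3: h(517,494)=(517*31+494)%997=569 -> [569]
  root = 569 == target 569  ** MATCH **
Candidate C produces the target root.

Answer: C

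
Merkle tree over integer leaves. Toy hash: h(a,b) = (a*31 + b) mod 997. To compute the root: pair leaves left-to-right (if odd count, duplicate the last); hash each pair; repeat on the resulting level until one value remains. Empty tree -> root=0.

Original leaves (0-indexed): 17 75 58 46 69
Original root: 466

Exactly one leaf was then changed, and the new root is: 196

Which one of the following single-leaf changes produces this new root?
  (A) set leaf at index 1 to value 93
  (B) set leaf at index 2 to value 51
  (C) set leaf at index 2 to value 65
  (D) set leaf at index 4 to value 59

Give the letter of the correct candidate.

Original leaves: [17, 75, 58, 46, 69]
Target new root: 196
Try each candidate change and compute the resulting root:
Candidate A: set leaf[1] = 93 -> leaves = [17, 93, 58, 46, 69]
  L0: [17, 93, 58, 46, 69]
  L1: h(17,93)=(17*31+93)%997=620 h(58,46)=(58*31+46)%997=847 h(69,69)=(69*31+69)%997=214 -> [620, 847, 214]
  L2: h(620,847)=(620*31+847)%997=127 h(214,214)=(214*31+214)%997=866 -> [127, 866]
  L3: h(127,866)=(127*31+866)%997=815 -> [815]
  root = 815 != target 196
Candidate B: set leaf[2] = 51 -> leaves = [17, 75, 51, 46, 69]
  L0: [17, 75, 51, 46, 69]
  L1: h(17,75)=(17*31+75)%997=602 h(51,46)=(51*31+46)%997=630 h(69,69)=(69*31+69)%997=214 -> [602, 630, 214]
  L2: h(602,630)=(602*31+630)%997=349 h(214,214)=(214*31+214)%997=866 -> [349, 866]
  L3: h(349,866)=(349*31+866)%997=718 -> [718]
  root = 718 != target 196
Candidate C: set leaf[2] = 65 -> leaves = [17, 75, 65, 46, 69]
  L0: [17, 75, 65, 46, 69]
  L1: h(17,75)=(17*31+75)%997=602 h(65,46)=(65*31+46)%997=67 h(69,69)=(69*31+69)%997=214 -> [602, 67, 214]
  L2: h(602,67)=(602*31+67)%997=783 h(214,214)=(214*31+214)%997=866 -> [783, 866]
  L3: h(783,866)=(783*31+866)%997=214 -> [214]
  root = 214 != target 196
Candidate D: set leaf[4] = 59 -> leaves = [17, 75, 58, 46, 59]
  L0: [17, 75, 58, 46, 59]
  L1: h(17,75)=(17*31+75)%997=602 h(58,46)=(58*31+46)%997=847 h(59,59)=(59*31+59)%997=891 -> [602, 847, 891]
  L2: h(602,847)=(602*31+847)%997=566 h(891,891)=(891*31+891)%997=596 -> [566, 596]
  L3: h(566,596)=(566*31+596)%997=196 -> [196]
  root = 196 == target 196  ** MATCH **
Candidate D produces the target root.

Answer: D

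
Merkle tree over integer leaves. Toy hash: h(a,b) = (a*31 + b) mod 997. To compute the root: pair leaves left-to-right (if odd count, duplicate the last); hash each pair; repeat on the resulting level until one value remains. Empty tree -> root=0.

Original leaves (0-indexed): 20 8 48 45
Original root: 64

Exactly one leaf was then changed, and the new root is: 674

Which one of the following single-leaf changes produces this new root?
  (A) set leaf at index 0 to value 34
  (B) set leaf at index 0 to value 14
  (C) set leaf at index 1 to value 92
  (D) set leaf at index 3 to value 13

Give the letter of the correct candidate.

Original leaves: [20, 8, 48, 45]
Target new root: 674
Try each candidate change and compute the resulting root:
Candidate A: set leaf[0] = 34 -> leaves = [34, 8, 48, 45]
  L0: [34, 8, 48, 45]
  L1: h(34,8)=(34*31+8)%997=65 h(48,45)=(48*31+45)%997=536 -> [65, 536]
  L2: h(65,536)=(65*31+536)%997=557 -> [557]
  root = 557 != target 674
Candidate B: set leaf[0] = 14 -> leaves = [14, 8, 48, 45]
  L0: [14, 8, 48, 45]
  L1: h(14,8)=(14*31+8)%997=442 h(48,45)=(48*31+45)%997=536 -> [442, 536]
  L2: h(442,536)=(442*31+536)%997=280 -> [280]
  root = 280 != target 674
Candidate C: set leaf[1] = 92 -> leaves = [20, 92, 48, 45]
  L0: [20, 92, 48, 45]
  L1: h(20,92)=(20*31+92)%997=712 h(48,45)=(48*31+45)%997=536 -> [712, 536]
  L2: h(712,536)=(712*31+536)%997=674 -> [674]
  root = 674 == target 674  ** MATCH **
Candidate D: set leaf[3] = 13 -> leaves = [20, 8, 48, 13]
  L0: [20, 8, 48, 13]
  L1: h(20,8)=(20*31+8)%997=628 h(48,13)=(48*31+13)%997=504 -> [628, 504]
  L2: h(628,504)=(628*31+504)%997=32 -> [32]
  root = 32 != target 674
Candidate C produces the target root.

Answer: C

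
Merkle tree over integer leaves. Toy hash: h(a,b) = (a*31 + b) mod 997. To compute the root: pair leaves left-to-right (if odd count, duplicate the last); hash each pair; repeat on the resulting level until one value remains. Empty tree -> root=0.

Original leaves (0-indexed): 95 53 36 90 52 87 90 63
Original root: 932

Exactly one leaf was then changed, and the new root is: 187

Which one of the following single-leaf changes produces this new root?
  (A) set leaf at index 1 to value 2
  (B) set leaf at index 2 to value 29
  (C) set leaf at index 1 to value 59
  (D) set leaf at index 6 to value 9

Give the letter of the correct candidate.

Original leaves: [95, 53, 36, 90, 52, 87, 90, 63]
Target new root: 187
Try each candidate change and compute the resulting root:
Candidate A: set leaf[1] = 2 -> leaves = [95, 2, 36, 90, 52, 87, 90, 63]
  L0: [95, 2, 36, 90, 52, 87, 90, 63]
  L1: h(95,2)=(95*31+2)%997=953 h(36,90)=(36*31+90)%997=209 h(52,87)=(52*31+87)%997=702 h(90,63)=(90*31+63)%997=859 -> [953, 209, 702, 859]
  L2: h(953,209)=(953*31+209)%997=839 h(702,859)=(702*31+859)%997=687 -> [839, 687]
  L3: h(839,687)=(839*31+687)%997=774 -> [774]
  root = 774 != target 187
Candidate B: set leaf[2] = 29 -> leaves = [95, 53, 29, 90, 52, 87, 90, 63]
  L0: [95, 53, 29, 90, 52, 87, 90, 63]
  L1: h(95,53)=(95*31+53)%997=7 h(29,90)=(29*31+90)%997=989 h(52,87)=(52*31+87)%997=702 h(90,63)=(90*31+63)%997=859 -> [7, 989, 702, 859]
  L2: h(7,989)=(7*31+989)%997=209 h(702,859)=(702*31+859)%997=687 -> [209, 687]
  L3: h(209,687)=(209*31+687)%997=187 -> [187]
  root = 187 == target 187  ** MATCH **
Candidate C: set leaf[1] = 59 -> leaves = [95, 59, 36, 90, 52, 87, 90, 63]
  L0: [95, 59, 36, 90, 52, 87, 90, 63]
  L1: h(95,59)=(95*31+59)%997=13 h(36,90)=(36*31+90)%997=209 h(52,87)=(52*31+87)%997=702 h(90,63)=(90*31+63)%997=859 -> [13, 209, 702, 859]
  L2: h(13,209)=(13*31+209)%997=612 h(702,859)=(702*31+859)%997=687 -> [612, 687]
  L3: h(612,687)=(612*31+687)%997=716 -> [716]
  root = 716 != target 187
Candidate D: set leaf[6] = 9 -> leaves = [95, 53, 36, 90, 52, 87, 9, 63]
  L0: [95, 53, 36, 90, 52, 87, 9, 63]
  L1: h(95,53)=(95*31+53)%997=7 h(36,90)=(36*31+90)%997=209 h(52,87)=(52*31+87)%997=702 h(9,63)=(9*31+63)%997=342 -> [7, 209, 702, 342]
  L2: h(7,209)=(7*31+209)%997=426 h(702,342)=(702*31+342)%997=170 -> [426, 170]
  L3: h(426,170)=(426*31+170)%997=415 -> [415]
  root = 415 != target 187
Candidate B produces the target root.

Answer: B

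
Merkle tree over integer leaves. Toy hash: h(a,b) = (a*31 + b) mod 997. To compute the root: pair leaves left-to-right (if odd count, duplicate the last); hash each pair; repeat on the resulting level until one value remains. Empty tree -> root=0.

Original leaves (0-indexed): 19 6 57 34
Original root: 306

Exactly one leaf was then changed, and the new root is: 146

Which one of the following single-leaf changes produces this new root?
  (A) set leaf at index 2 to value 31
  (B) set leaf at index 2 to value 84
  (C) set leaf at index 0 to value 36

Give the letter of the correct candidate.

Original leaves: [19, 6, 57, 34]
Target new root: 146
Try each candidate change and compute the resulting root:
Candidate A: set leaf[2] = 31 -> leaves = [19, 6, 31, 34]
  L0: [19, 6, 31, 34]
  L1: h(19,6)=(19*31+6)%997=595 h(31,34)=(31*31+34)%997=995 -> [595, 995]
  L2: h(595,995)=(595*31+995)%997=497 -> [497]
  root = 497 != target 146
Candidate B: set leaf[2] = 84 -> leaves = [19, 6, 84, 34]
  L0: [19, 6, 84, 34]
  L1: h(19,6)=(19*31+6)%997=595 h(84,34)=(84*31+34)%997=644 -> [595, 644]
  L2: h(595,644)=(595*31+644)%997=146 -> [146]
  root = 146 == target 146  ** MATCH **
Candidate C: set leaf[0] = 36 -> leaves = [36, 6, 57, 34]
  L0: [36, 6, 57, 34]
  L1: h(36,6)=(36*31+6)%997=125 h(57,34)=(57*31+34)%997=804 -> [125, 804]
  L2: h(125,804)=(125*31+804)%997=691 -> [691]
  root = 691 != target 146
Candidate B produces the target root.

Answer: B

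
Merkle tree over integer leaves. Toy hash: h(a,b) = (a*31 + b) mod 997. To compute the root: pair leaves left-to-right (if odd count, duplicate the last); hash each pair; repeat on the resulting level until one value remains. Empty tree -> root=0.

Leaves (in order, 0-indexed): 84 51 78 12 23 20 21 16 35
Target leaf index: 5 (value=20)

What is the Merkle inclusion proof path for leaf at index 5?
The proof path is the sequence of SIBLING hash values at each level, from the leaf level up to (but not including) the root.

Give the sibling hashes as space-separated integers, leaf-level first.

L0 (leaves): [84, 51, 78, 12, 23, 20, 21, 16, 35], target index=5
L1: h(84,51)=(84*31+51)%997=661 [pair 0] h(78,12)=(78*31+12)%997=436 [pair 1] h(23,20)=(23*31+20)%997=733 [pair 2] h(21,16)=(21*31+16)%997=667 [pair 3] h(35,35)=(35*31+35)%997=123 [pair 4] -> [661, 436, 733, 667, 123]
  Sibling for proof at L0: 23
L2: h(661,436)=(661*31+436)%997=987 [pair 0] h(733,667)=(733*31+667)%997=459 [pair 1] h(123,123)=(123*31+123)%997=945 [pair 2] -> [987, 459, 945]
  Sibling for proof at L1: 667
L3: h(987,459)=(987*31+459)%997=149 [pair 0] h(945,945)=(945*31+945)%997=330 [pair 1] -> [149, 330]
  Sibling for proof at L2: 987
L4: h(149,330)=(149*31+330)%997=961 [pair 0] -> [961]
  Sibling for proof at L3: 330
Root: 961
Proof path (sibling hashes from leaf to root): [23, 667, 987, 330]

Answer: 23 667 987 330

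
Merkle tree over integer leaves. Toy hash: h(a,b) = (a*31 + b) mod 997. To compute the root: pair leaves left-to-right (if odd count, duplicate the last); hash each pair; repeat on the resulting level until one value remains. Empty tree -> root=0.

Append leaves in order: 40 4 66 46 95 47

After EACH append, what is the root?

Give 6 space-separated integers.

After append 40 (leaves=[40]):
  L0: [40]
  root=40
After append 4 (leaves=[40, 4]):
  L0: [40, 4]
  L1: h(40,4)=(40*31+4)%997=247 -> [247]
  root=247
After append 66 (leaves=[40, 4, 66]):
  L0: [40, 4, 66]
  L1: h(40,4)=(40*31+4)%997=247 h(66,66)=(66*31+66)%997=118 -> [247, 118]
  L2: h(247,118)=(247*31+118)%997=796 -> [796]
  root=796
After append 46 (leaves=[40, 4, 66, 46]):
  L0: [40, 4, 66, 46]
  L1: h(40,4)=(40*31+4)%997=247 h(66,46)=(66*31+46)%997=98 -> [247, 98]
  L2: h(247,98)=(247*31+98)%997=776 -> [776]
  root=776
After append 95 (leaves=[40, 4, 66, 46, 95]):
  L0: [40, 4, 66, 46, 95]
  L1: h(40,4)=(40*31+4)%997=247 h(66,46)=(66*31+46)%997=98 h(95,95)=(95*31+95)%997=49 -> [247, 98, 49]
  L2: h(247,98)=(247*31+98)%997=776 h(49,49)=(49*31+49)%997=571 -> [776, 571]
  L3: h(776,571)=(776*31+571)%997=699 -> [699]
  root=699
After append 47 (leaves=[40, 4, 66, 46, 95, 47]):
  L0: [40, 4, 66, 46, 95, 47]
  L1: h(40,4)=(40*31+4)%997=247 h(66,46)=(66*31+46)%997=98 h(95,47)=(95*31+47)%997=1 -> [247, 98, 1]
  L2: h(247,98)=(247*31+98)%997=776 h(1,1)=(1*31+1)%997=32 -> [776, 32]
  L3: h(776,32)=(776*31+32)%997=160 -> [160]
  root=160

Answer: 40 247 796 776 699 160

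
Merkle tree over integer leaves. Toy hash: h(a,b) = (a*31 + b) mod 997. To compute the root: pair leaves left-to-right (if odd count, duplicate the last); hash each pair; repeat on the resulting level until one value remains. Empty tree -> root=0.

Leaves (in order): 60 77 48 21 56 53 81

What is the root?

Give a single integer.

L0: [60, 77, 48, 21, 56, 53, 81]
L1: h(60,77)=(60*31+77)%997=940 h(48,21)=(48*31+21)%997=512 h(56,53)=(56*31+53)%997=792 h(81,81)=(81*31+81)%997=598 -> [940, 512, 792, 598]
L2: h(940,512)=(940*31+512)%997=739 h(792,598)=(792*31+598)%997=225 -> [739, 225]
L3: h(739,225)=(739*31+225)%997=203 -> [203]

Answer: 203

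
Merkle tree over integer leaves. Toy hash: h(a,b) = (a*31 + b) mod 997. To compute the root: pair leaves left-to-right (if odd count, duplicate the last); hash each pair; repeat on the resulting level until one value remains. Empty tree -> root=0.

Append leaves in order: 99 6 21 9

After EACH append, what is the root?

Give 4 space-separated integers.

After append 99 (leaves=[99]):
  L0: [99]
  root=99
After append 6 (leaves=[99, 6]):
  L0: [99, 6]
  L1: h(99,6)=(99*31+6)%997=84 -> [84]
  root=84
After append 21 (leaves=[99, 6, 21]):
  L0: [99, 6, 21]
  L1: h(99,6)=(99*31+6)%997=84 h(21,21)=(21*31+21)%997=672 -> [84, 672]
  L2: h(84,672)=(84*31+672)%997=285 -> [285]
  root=285
After append 9 (leaves=[99, 6, 21, 9]):
  L0: [99, 6, 21, 9]
  L1: h(99,6)=(99*31+6)%997=84 h(21,9)=(21*31+9)%997=660 -> [84, 660]
  L2: h(84,660)=(84*31+660)%997=273 -> [273]
  root=273

Answer: 99 84 285 273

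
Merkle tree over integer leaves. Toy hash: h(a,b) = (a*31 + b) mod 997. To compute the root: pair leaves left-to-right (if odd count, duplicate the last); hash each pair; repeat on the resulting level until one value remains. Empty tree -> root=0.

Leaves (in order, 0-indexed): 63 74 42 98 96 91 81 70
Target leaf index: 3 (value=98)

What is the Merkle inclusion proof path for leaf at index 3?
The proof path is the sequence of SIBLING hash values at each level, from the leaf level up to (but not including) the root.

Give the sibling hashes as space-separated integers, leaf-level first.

L0 (leaves): [63, 74, 42, 98, 96, 91, 81, 70], target index=3
L1: h(63,74)=(63*31+74)%997=33 [pair 0] h(42,98)=(42*31+98)%997=403 [pair 1] h(96,91)=(96*31+91)%997=76 [pair 2] h(81,70)=(81*31+70)%997=587 [pair 3] -> [33, 403, 76, 587]
  Sibling for proof at L0: 42
L2: h(33,403)=(33*31+403)%997=429 [pair 0] h(76,587)=(76*31+587)%997=949 [pair 1] -> [429, 949]
  Sibling for proof at L1: 33
L3: h(429,949)=(429*31+949)%997=290 [pair 0] -> [290]
  Sibling for proof at L2: 949
Root: 290
Proof path (sibling hashes from leaf to root): [42, 33, 949]

Answer: 42 33 949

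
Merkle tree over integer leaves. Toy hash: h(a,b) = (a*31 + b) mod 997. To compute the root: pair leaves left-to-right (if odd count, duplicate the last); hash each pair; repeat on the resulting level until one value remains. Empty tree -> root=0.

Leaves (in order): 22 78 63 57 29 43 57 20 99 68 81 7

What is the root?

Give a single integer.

Answer: 345

Derivation:
L0: [22, 78, 63, 57, 29, 43, 57, 20, 99, 68, 81, 7]
L1: h(22,78)=(22*31+78)%997=760 h(63,57)=(63*31+57)%997=16 h(29,43)=(29*31+43)%997=942 h(57,20)=(57*31+20)%997=790 h(99,68)=(99*31+68)%997=146 h(81,7)=(81*31+7)%997=524 -> [760, 16, 942, 790, 146, 524]
L2: h(760,16)=(760*31+16)%997=645 h(942,790)=(942*31+790)%997=82 h(146,524)=(146*31+524)%997=65 -> [645, 82, 65]
L3: h(645,82)=(645*31+82)%997=137 h(65,65)=(65*31+65)%997=86 -> [137, 86]
L4: h(137,86)=(137*31+86)%997=345 -> [345]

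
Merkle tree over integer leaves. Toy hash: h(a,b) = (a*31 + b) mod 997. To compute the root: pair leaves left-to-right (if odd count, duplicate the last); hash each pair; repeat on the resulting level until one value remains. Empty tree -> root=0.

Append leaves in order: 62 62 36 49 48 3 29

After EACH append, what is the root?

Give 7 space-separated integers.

Answer: 62 987 842 855 882 439 873

Derivation:
After append 62 (leaves=[62]):
  L0: [62]
  root=62
After append 62 (leaves=[62, 62]):
  L0: [62, 62]
  L1: h(62,62)=(62*31+62)%997=987 -> [987]
  root=987
After append 36 (leaves=[62, 62, 36]):
  L0: [62, 62, 36]
  L1: h(62,62)=(62*31+62)%997=987 h(36,36)=(36*31+36)%997=155 -> [987, 155]
  L2: h(987,155)=(987*31+155)%997=842 -> [842]
  root=842
After append 49 (leaves=[62, 62, 36, 49]):
  L0: [62, 62, 36, 49]
  L1: h(62,62)=(62*31+62)%997=987 h(36,49)=(36*31+49)%997=168 -> [987, 168]
  L2: h(987,168)=(987*31+168)%997=855 -> [855]
  root=855
After append 48 (leaves=[62, 62, 36, 49, 48]):
  L0: [62, 62, 36, 49, 48]
  L1: h(62,62)=(62*31+62)%997=987 h(36,49)=(36*31+49)%997=168 h(48,48)=(48*31+48)%997=539 -> [987, 168, 539]
  L2: h(987,168)=(987*31+168)%997=855 h(539,539)=(539*31+539)%997=299 -> [855, 299]
  L3: h(855,299)=(855*31+299)%997=882 -> [882]
  root=882
After append 3 (leaves=[62, 62, 36, 49, 48, 3]):
  L0: [62, 62, 36, 49, 48, 3]
  L1: h(62,62)=(62*31+62)%997=987 h(36,49)=(36*31+49)%997=168 h(48,3)=(48*31+3)%997=494 -> [987, 168, 494]
  L2: h(987,168)=(987*31+168)%997=855 h(494,494)=(494*31+494)%997=853 -> [855, 853]
  L3: h(855,853)=(855*31+853)%997=439 -> [439]
  root=439
After append 29 (leaves=[62, 62, 36, 49, 48, 3, 29]):
  L0: [62, 62, 36, 49, 48, 3, 29]
  L1: h(62,62)=(62*31+62)%997=987 h(36,49)=(36*31+49)%997=168 h(48,3)=(48*31+3)%997=494 h(29,29)=(29*31+29)%997=928 -> [987, 168, 494, 928]
  L2: h(987,168)=(987*31+168)%997=855 h(494,928)=(494*31+928)%997=290 -> [855, 290]
  L3: h(855,290)=(855*31+290)%997=873 -> [873]
  root=873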